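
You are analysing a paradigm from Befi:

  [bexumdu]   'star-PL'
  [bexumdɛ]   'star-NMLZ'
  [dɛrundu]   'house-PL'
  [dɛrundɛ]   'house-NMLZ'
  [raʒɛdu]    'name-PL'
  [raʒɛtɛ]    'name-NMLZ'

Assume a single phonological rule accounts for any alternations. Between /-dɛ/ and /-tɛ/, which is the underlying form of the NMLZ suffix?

The NMLZ morpheme has two allomorphs, [-dɛ] and [-tɛ].
The PL suffix, which begins with [d], is invariant after every stem; so [d] is not altered by any rule here.
So the underlying form is /-tɛ/, and voiceless stops become voiced after a nasal.

/-tɛ/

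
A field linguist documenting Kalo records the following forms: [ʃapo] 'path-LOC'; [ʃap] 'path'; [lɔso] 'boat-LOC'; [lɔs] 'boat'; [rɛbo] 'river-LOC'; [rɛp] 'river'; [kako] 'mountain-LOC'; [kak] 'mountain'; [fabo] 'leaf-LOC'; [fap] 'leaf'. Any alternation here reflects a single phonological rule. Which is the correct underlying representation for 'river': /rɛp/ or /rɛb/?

'river' shows [b] ~ [p] at the end of the stem ([rɛbo] vs [rɛp]).
If /p/ were underlying and a rule turned it into [b] before the LOC suffix, 'path' would also alternate; but it has [p] in both [ʃapo] and [ʃap].
The alternation reflects word-final obstruent devoicing: voiced obstruents become voiceless word-finally. /b/ is underlying.

/rɛb/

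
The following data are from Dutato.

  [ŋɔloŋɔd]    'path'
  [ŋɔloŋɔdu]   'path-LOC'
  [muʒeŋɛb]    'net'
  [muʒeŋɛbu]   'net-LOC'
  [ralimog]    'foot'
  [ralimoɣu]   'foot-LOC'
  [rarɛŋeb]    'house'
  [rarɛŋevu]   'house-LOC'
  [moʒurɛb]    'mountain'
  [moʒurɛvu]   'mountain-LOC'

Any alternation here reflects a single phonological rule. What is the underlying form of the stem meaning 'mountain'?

/moʒurɛv/

'mountain' shows [b] ~ [v] at the end of the stem ([moʒurɛb] vs [moʒurɛvu]).
But 'net' keeps [b] in both environments ([muʒeŋɛb], [muʒeŋɛbu]), so there is no rule changing /b/ to [v] before the LOC suffix.
The alternation reflects word-final hardening: voiced fricatives become stops word-finally. /v/ is underlying.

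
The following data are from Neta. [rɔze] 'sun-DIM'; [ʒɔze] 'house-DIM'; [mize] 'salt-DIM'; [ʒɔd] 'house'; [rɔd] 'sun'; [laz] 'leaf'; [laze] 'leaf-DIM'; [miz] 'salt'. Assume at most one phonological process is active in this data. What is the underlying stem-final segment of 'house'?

/d/

The stem for 'house' ends in [d] in [ʒɔd] but [z] in [ʒɔze].
If /z/ were underlying and a rule turned it into [d] in isolation, 'salt' would also alternate; but it has [z] in both [miz] and [mize].
The underlying segment must be /d/; voiced stops become fricatives between vowels, yielding [z] there.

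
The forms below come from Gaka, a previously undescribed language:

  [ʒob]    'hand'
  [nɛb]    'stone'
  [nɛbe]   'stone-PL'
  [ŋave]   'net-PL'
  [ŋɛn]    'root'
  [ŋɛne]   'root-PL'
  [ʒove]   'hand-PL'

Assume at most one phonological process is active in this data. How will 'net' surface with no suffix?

[ŋab]

'hand' shows [v] ~ [b] at the end of the stem ([ʒove] vs [ʒob]).
Compare 'stone', with invariant [b] in [nɛbe] and [nɛb]: an analysis with underlying /b/ and a rule producing [v] before the PL suffix would wrongly predict alternation here too.
The alternation reflects word-final hardening: voiced fricatives become stops word-finally. /v/ is underlying.
The one attested form of 'net', [ŋave], shows underlying /ŋav/. Applying the same rule word-finally gives [ŋab].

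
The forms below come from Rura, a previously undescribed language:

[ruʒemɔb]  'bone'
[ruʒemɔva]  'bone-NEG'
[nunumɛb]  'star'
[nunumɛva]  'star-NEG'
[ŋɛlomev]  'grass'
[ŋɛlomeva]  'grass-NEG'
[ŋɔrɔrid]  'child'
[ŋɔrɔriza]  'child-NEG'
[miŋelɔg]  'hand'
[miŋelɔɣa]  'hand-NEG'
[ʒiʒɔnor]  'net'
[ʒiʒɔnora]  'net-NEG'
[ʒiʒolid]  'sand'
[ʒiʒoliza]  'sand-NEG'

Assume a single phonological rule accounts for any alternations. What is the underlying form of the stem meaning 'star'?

/nunumɛb/

'star' shows [b] ~ [v] at the end of the stem ([nunumɛb] vs [nunumɛva]).
The stem 'grass' ([ŋɛlomev], [ŋɛlomeva]) shows [v] unchanged in both environments, so [v] cannot be basic with [b] derived in isolation.
So /b/ is underlying, and a rule of intervocalic spirantization — voiced stops become fricatives between vowels — gives [v].
Hence 'star' is /nunumɛb/ underlyingly.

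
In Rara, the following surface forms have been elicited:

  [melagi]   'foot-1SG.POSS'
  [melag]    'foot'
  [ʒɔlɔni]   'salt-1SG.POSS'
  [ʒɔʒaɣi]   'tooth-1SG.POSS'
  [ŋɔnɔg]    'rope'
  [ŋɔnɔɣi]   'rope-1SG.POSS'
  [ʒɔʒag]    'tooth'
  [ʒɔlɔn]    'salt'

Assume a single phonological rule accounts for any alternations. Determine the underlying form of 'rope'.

The root 'rope' surfaces as [ŋɔnɔɣi] and [ŋɔnɔg], with a stem-final [ɣ] ~ [g] alternation.
The stem 'foot' ([melagi], [melag]) shows [g] unchanged in both environments, so [g] cannot be basic with [ɣ] derived before the 1SG.POSS suffix.
Therefore /ɣ/ is basic and [g] is derived by word-final hardening (voiced fricatives become stops word-finally).

/ŋɔnɔɣ/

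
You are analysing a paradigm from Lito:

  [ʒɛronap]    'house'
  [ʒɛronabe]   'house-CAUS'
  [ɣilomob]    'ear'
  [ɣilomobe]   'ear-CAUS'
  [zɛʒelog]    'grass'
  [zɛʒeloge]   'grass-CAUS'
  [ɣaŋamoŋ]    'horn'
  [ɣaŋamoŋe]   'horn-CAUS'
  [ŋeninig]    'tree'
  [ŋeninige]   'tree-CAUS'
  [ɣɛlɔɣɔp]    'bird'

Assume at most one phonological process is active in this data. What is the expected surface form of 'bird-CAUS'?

'house' shows [p] ~ [b] at the end of the stem ([ʒɛronap] vs [ʒɛronabe]).
Compare 'ear', with invariant [b] in [ɣilomob] and [ɣilomobe]: an analysis with underlying /b/ and a rule producing [p] in isolation would wrongly predict alternation here too.
The alternation reflects intervocalic voicing: voiceless stops become voiced between vowels. /p/ is underlying.
From [ɣɛlɔɣɔp] the stem 'bird' is /ɣɛlɔɣɔp/; between vowels this yields [ɣɛlɔɣɔbe].

[ɣɛlɔɣɔbe]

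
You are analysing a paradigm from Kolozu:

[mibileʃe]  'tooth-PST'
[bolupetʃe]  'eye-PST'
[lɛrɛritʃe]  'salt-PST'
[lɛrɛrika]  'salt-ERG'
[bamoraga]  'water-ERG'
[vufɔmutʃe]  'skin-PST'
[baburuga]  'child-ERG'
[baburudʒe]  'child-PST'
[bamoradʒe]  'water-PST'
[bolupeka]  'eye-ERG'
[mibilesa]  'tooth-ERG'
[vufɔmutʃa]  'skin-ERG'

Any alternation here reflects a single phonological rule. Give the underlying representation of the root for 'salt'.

/lɛrɛrik/

The root 'salt' surfaces as [lɛrɛrika] and [lɛrɛritʃe], with a stem-final [k] ~ [tʃ] alternation.
But 'skin' keeps [tʃ] in both environments ([vufɔmutʃa], [vufɔmutʃe]), so there is no rule changing /tʃ/ to [k] before the ERG suffix.
The alternation reflects palatalization before a front vowel: /k/, /g/ and /s/ become palato-alveolar [tʃ], [dʒ] and [ʃ] before a front vowel. /k/ is underlying.
The underlying form of 'salt' is therefore /lɛrɛrik/.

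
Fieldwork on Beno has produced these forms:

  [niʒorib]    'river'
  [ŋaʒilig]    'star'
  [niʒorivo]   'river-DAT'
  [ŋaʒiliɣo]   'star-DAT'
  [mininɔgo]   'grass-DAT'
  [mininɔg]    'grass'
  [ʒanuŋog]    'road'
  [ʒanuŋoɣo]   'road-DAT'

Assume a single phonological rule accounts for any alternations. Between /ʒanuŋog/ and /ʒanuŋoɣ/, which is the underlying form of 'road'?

/ʒanuŋoɣ/

The stem for 'road' ends in [g] in [ʒanuŋog] but [ɣ] in [ʒanuŋoɣo].
The stem 'grass' ([mininɔg], [mininɔgo]) shows [g] unchanged in both environments, so [g] cannot be basic with [ɣ] derived before the DAT suffix.
Therefore /ɣ/ is basic and [g] is derived by word-final hardening (voiced fricatives become stops word-finally).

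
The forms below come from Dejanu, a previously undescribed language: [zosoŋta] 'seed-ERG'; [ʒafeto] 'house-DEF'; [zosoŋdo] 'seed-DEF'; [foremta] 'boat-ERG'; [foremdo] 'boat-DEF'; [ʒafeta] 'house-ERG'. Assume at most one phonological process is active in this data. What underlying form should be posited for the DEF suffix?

The DEF morpheme has two allomorphs, [-do] and [-to].
The ERG suffix, which begins with [t], is invariant after every stem; so [t] is not altered by any rule here.
The DEF suffix is therefore /-do/ underlyingly, with post-vocalic devoicing: voiced stops become voiceless after a vowel.

/-do/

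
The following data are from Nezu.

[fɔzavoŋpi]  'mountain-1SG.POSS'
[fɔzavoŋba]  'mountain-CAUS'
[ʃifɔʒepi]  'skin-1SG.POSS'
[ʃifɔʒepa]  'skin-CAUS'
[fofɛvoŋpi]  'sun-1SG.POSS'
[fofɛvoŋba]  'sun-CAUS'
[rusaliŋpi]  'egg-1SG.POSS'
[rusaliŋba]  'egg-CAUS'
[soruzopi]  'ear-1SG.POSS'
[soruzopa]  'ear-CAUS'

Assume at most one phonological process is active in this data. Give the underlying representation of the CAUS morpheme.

The CAUS morpheme has two allomorphs, [-ba] and [-pa].
By contrast the 1SG.POSS suffix keeps its initial [p] throughout — that segment must be underlying.
So the underlying form is /-ba/, and voiced stops become voiceless after a vowel.

/-ba/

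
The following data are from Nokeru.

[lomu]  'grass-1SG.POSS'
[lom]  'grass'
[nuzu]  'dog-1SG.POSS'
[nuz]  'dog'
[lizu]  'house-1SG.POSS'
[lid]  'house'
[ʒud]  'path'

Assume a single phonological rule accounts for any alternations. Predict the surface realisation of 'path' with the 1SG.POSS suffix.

[ʒuzu]

'house' shows [d] ~ [z] at the end of the stem ([lid] vs [lizu]).
But 'dog' keeps [z] in both environments ([nuz], [nuzu]), so there is no rule changing /z/ to [d] in isolation.
The alternation reflects intervocalic spirantization: voiced stops become fricatives between vowels. /d/ is underlying.
From [ʒud] the stem 'path' is /ʒud/; between vowels this yields [ʒuzu].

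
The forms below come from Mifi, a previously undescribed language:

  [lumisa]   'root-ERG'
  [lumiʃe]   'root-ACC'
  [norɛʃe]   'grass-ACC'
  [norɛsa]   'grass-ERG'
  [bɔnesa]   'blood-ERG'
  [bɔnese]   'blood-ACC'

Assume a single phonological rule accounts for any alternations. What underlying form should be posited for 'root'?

The root 'root' surfaces as [lumisa] and [lumiʃe], with a stem-final [s] ~ [ʃ] alternation.
But 'blood' keeps [s] in both environments ([bɔnesa], [bɔnese]), so there is no rule changing /s/ to [ʃ] before the ACC suffix.
So /ʃ/ is underlying, and a rule of depalatalization — palato-alveolar /ʃ/ becomes [s] when no front vowel follows — gives [s].

/lumiʃ/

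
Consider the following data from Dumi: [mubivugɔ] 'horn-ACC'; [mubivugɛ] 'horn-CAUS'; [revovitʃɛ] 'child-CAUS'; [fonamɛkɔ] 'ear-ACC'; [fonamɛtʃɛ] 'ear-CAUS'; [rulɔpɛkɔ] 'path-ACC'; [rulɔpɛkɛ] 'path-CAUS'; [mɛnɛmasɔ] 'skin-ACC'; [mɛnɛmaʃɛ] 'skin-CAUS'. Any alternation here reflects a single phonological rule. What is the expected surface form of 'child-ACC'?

[revovikɔ]

'ear' shows [k] ~ [tʃ] at the end of the stem ([fonamɛkɔ] vs [fonamɛtʃɛ]).
But 'path' keeps [k] in both environments ([rulɔpɛkɔ], [rulɔpɛkɛ]), so there is no rule changing /k/ to [tʃ] before the CAUS suffix.
The underlying segment must be /tʃ/; palato-alveolar /tʃ/ and /ʃ/ become [k] and [s] when no front vowel follows, yielding [k] there.
From [revovitʃɛ] the stem 'child' is /revovitʃ/; when no front vowel follows this yields [revovikɔ].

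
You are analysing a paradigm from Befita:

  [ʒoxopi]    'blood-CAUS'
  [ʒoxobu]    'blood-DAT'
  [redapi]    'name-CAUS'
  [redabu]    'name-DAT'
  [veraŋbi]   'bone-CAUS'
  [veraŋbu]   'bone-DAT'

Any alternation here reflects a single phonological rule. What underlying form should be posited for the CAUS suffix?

The CAUS morpheme has two allomorphs, [-bi] and [-pi].
The DAT suffix, which begins with [b], is invariant after every stem; so [b] is not altered by any rule here.
The CAUS suffix is therefore /-pi/ underlyingly, with post-nasal voicing: voiceless stops become voiced after a nasal.

/-pi/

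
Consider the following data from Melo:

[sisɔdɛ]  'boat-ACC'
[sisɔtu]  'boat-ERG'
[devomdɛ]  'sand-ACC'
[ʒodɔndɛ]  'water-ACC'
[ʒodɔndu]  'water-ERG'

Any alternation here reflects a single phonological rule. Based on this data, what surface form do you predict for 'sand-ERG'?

The ERG morpheme has two allomorphs, [-du] and [-tu].
By contrast the ACC suffix keeps its initial [d] throughout — that segment must be underlying.
The ERG suffix is therefore /-tu/ underlyingly, with post-nasal voicing: voiceless stops become voiced after a nasal.
After 'sand', which ends in a nasal, the suffix surfaces as [-du], giving [devomdu].

[devomdu]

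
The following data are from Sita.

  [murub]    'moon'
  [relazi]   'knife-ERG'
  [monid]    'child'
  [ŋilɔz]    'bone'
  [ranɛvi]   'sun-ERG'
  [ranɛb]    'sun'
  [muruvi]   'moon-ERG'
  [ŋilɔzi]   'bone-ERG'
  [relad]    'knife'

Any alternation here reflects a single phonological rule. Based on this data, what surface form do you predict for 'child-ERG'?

[monizi]

'knife' shows [d] ~ [z] at the end of the stem ([relad] vs [relazi]).
The stem 'bone' ([ŋilɔz], [ŋilɔzi]) shows [z] unchanged in both environments, so [z] cannot be basic with [d] derived in isolation.
The alternation reflects intervocalic spirantization: voiced stops become fricatives between vowels. /d/ is underlying.
From [monid] the stem 'child' is /monid/; between vowels this yields [monizi].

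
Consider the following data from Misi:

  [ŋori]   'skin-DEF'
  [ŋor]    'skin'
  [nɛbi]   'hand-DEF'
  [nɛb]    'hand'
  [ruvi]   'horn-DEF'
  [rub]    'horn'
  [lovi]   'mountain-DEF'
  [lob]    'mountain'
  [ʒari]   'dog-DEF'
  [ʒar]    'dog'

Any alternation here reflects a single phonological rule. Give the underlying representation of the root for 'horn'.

/ruv/

In [ruvi] and [rub] the final segment of 'horn' alternates: [v] ~ [b].
Compare 'hand', with invariant [b] in [nɛbi] and [nɛb]: an analysis with underlying /b/ and a rule producing [v] before the DEF suffix would wrongly predict alternation here too.
The underlying segment must be /v/; voiced fricatives become stops word-finally, yielding [b] there.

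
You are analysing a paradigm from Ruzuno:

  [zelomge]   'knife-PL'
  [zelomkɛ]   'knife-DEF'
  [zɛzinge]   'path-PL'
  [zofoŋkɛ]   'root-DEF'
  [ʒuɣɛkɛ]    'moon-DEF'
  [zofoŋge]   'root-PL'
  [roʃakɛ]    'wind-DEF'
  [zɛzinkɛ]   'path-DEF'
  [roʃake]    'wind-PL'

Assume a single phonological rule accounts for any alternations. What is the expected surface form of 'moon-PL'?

[ʒuɣɛke]

The PL morpheme has two allomorphs, [-ge] and [-ke].
By contrast the DEF suffix keeps its initial [k] throughout — that segment must be underlying.
So the underlying form is /-ge/, and voiced stops become voiceless after a vowel.
After 'moon', which ends in a vowel, the suffix surfaces as [-ke], giving [ʒuɣɛke].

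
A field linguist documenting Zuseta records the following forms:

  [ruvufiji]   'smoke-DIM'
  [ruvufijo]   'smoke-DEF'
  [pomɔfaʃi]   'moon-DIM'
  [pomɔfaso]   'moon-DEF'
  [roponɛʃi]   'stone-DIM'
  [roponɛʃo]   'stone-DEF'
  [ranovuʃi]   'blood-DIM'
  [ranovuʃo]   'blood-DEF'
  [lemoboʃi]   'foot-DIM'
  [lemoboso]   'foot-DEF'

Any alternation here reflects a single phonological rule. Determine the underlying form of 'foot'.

/lemobos/

The stem for 'foot' ends in [ʃ] in [lemoboʃi] but [s] in [lemoboso].
The stem 'stone' ([roponɛʃi], [roponɛʃo]) shows [ʃ] unchanged in both environments, so [ʃ] cannot be basic with [s] derived before the DEF suffix.
The underlying segment must be /s/; /s/ becomes palato-alveolar [ʃ] before a front vowel, yielding [ʃ] there.
The underlying form of 'foot' is therefore /lemobos/.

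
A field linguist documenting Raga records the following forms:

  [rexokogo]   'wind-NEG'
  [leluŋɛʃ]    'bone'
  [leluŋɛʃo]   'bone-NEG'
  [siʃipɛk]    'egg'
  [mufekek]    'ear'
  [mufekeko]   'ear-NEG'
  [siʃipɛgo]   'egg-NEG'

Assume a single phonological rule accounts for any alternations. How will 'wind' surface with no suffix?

The stem for 'egg' ends in [g] in [siʃipɛgo] but [k] in [siʃipɛk].
Compare 'ear', with invariant [k] in [mufekeko] and [mufekek]: an analysis with underlying /k/ and a rule producing [g] before the NEG suffix would wrongly predict alternation here too.
So /g/ is underlying, and a rule of word-final obstruent devoicing — voiced obstruents become voiceless word-finally — gives [k].
The one attested form of 'wind', [rexokogo], shows underlying /rexokog/. Applying the same rule word-finally gives [rexokok].

[rexokok]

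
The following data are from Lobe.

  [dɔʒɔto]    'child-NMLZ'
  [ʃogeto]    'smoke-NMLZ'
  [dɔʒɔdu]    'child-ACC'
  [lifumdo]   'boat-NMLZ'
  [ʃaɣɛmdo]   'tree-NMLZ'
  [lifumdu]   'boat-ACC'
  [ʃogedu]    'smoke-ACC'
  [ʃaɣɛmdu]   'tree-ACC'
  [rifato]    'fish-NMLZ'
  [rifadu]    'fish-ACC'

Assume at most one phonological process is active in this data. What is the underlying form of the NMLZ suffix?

/-to/

The NMLZ suffix surfaces as [-do] and [-to], depending on the final segment of the stem.
By contrast the ACC suffix keeps its initial [d] throughout — that segment must be underlying.
So the underlying form is /-to/, and voiceless stops become voiced after a nasal.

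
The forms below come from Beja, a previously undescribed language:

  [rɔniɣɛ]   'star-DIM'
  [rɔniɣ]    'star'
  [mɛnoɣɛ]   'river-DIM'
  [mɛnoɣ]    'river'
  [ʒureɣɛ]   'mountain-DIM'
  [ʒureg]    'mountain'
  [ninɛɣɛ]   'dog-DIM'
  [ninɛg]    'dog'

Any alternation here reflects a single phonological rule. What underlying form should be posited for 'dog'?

/ninɛg/

In [ninɛɣɛ] and [ninɛg] the final segment of 'dog' alternates: [ɣ] ~ [g].
If /ɣ/ were underlying and a rule turned it into [g] in isolation, 'river' would also alternate; but it has [ɣ] in both [mɛnoɣɛ] and [mɛnoɣ].
Therefore /g/ is basic and [ɣ] is derived by intervocalic spirantization (voiced stops become fricatives between vowels).
The underlying form of 'dog' is therefore /ninɛg/.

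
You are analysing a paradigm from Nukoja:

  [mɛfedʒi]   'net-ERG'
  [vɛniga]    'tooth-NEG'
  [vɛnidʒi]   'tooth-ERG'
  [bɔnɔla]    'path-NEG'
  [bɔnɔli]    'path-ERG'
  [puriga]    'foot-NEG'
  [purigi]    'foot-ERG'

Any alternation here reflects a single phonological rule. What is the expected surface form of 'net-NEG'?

[mɛfega]

The stem for 'tooth' ends in [g] in [vɛniga] but [dʒ] in [vɛnidʒi].
But 'foot' keeps [g] in both environments ([puriga], [purigi]), so there is no rule changing /g/ to [dʒ] before the ERG suffix.
The underlying segment must be /dʒ/; palato-alveolar /dʒ/ becomes [g] when no front vowel follows, yielding [g] there.
From [mɛfedʒi] the stem 'net' is /mɛfedʒ/; when no front vowel follows this yields [mɛfega].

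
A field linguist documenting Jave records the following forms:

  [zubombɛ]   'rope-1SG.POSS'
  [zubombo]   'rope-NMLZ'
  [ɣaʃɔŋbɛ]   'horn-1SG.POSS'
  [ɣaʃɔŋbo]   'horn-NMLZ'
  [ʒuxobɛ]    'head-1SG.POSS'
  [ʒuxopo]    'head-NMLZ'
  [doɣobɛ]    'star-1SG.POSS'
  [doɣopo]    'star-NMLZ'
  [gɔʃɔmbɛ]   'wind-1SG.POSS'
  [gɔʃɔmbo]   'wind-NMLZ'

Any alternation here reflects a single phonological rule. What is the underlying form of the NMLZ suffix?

The NMLZ suffix surfaces as [-bo] and [-po], depending on the final segment of the stem.
The 1SG.POSS suffix, which begins with [b], is invariant after every stem; so [b] is not altered by any rule here.
The NMLZ suffix is therefore /-po/ underlyingly, with post-nasal voicing: voiceless stops become voiced after a nasal.

/-po/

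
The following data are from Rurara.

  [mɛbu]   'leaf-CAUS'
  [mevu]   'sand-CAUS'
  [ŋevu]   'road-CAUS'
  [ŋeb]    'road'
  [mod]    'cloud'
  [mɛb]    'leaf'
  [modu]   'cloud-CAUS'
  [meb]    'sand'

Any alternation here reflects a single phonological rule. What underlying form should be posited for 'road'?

The stem for 'road' ends in [b] in [ŋeb] but [v] in [ŋevu].
The stem 'leaf' ([mɛb], [mɛbu]) shows [b] unchanged in both environments, so [b] cannot be basic with [v] derived before the CAUS suffix.
The alternation reflects word-final hardening: voiced fricatives become stops word-finally. /v/ is underlying.

/ŋev/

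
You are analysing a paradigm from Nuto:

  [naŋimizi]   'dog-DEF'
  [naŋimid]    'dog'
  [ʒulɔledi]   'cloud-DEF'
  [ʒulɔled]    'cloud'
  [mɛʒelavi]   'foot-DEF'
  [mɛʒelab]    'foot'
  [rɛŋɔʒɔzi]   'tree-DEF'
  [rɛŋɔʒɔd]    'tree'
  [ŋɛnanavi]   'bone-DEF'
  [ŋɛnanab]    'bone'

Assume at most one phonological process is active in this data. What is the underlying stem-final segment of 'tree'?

The stem for 'tree' ends in [z] in [rɛŋɔʒɔzi] but [d] in [rɛŋɔʒɔd].
But 'cloud' keeps [d] in both environments ([ʒulɔledi], [ʒulɔled]), so there is no rule changing /d/ to [z] before the DEF suffix.
The underlying segment must be /z/; voiced fricatives become stops word-finally, yielding [d] there.

/z/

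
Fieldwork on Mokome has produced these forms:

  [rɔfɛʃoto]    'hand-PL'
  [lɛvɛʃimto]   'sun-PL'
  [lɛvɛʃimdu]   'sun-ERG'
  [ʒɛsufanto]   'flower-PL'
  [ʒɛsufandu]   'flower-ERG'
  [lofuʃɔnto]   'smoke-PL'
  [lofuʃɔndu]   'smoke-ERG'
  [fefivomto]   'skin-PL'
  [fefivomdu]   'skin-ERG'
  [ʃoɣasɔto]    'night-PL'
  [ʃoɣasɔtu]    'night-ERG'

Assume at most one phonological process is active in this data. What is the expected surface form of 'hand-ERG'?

[rɔfɛʃotu]

The ERG morpheme has two allomorphs, [-du] and [-tu].
The PL suffix, which begins with [t], is invariant after every stem; so [t] is not altered by any rule here.
So the underlying form is /-du/, and voiced stops become voiceless after a vowel.
After 'hand', which ends in a vowel, the suffix surfaces as [-tu], giving [rɔfɛʃotu].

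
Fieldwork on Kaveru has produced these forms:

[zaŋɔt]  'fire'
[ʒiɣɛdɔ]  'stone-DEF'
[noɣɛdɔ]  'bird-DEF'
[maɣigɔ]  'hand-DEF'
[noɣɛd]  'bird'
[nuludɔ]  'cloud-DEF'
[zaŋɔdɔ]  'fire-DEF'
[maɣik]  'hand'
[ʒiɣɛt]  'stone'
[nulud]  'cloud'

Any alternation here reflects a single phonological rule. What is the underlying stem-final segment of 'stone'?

/t/

The stem for 'stone' ends in [d] in [ʒiɣɛdɔ] but [t] in [ʒiɣɛt].
Compare 'bird', with invariant [d] in [noɣɛdɔ] and [noɣɛd]: an analysis with underlying /d/ and a rule producing [t] in isolation would wrongly predict alternation here too.
The underlying segment must be /t/; voiceless stops become voiced between vowels, yielding [d] there.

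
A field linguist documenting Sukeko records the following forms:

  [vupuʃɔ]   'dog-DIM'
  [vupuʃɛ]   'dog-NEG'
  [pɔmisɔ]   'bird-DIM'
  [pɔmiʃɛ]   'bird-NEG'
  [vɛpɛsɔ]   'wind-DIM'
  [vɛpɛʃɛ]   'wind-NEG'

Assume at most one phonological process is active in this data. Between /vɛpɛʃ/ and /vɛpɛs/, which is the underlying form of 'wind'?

/vɛpɛs/

The stem for 'wind' ends in [s] in [vɛpɛsɔ] but [ʃ] in [vɛpɛʃɛ].
Compare 'dog', with invariant [ʃ] in [vupuʃɔ] and [vupuʃɛ]: an analysis with underlying /ʃ/ and a rule producing [s] before the DIM suffix would wrongly predict alternation here too.
Therefore /s/ is basic and [ʃ] is derived by palatalization before a front vowel (/s/ becomes palato-alveolar [ʃ] before a front vowel).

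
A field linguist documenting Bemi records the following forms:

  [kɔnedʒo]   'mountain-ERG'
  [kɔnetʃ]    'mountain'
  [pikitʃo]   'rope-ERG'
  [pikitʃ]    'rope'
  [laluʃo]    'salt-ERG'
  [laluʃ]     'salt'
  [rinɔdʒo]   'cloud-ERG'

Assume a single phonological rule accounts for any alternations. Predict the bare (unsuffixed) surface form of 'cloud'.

[rinɔtʃ]

The stem for 'mountain' ends in [dʒ] in [kɔnedʒo] but [tʃ] in [kɔnetʃ].
The stem 'rope' ([pikitʃo], [pikitʃ]) shows [tʃ] unchanged in both environments, so [tʃ] cannot be basic with [dʒ] derived before the ERG suffix.
So /dʒ/ is underlying, and a rule of word-final obstruent devoicing — voiced obstruents become voiceless word-finally — gives [tʃ].
From [rinɔdʒo] the stem 'cloud' is /rinɔdʒ/; word-finally this yields [rinɔtʃ].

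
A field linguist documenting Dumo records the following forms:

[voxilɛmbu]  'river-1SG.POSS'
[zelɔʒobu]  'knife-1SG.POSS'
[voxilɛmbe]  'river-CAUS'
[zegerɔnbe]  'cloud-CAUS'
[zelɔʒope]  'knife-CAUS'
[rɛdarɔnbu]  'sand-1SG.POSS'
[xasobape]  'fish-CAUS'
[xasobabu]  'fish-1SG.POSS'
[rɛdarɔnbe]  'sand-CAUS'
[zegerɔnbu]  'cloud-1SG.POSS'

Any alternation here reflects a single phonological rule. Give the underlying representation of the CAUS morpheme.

/-pe/

The CAUS suffix surfaces as [-be] and [-pe], depending on the final segment of the stem.
By contrast the 1SG.POSS suffix keeps its initial [b] throughout — that segment must be underlying.
So the underlying form is /-pe/, and voiceless stops become voiced after a nasal.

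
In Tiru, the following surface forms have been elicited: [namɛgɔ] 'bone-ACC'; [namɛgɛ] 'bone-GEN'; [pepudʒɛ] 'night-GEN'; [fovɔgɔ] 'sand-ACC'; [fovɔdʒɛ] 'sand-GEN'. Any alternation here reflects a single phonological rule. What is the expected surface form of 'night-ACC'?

In [fovɔgɔ] and [fovɔdʒɛ] the final segment of 'sand' alternates: [g] ~ [dʒ].
Compare 'bone', with invariant [g] in [namɛgɔ] and [namɛgɛ]: an analysis with underlying /g/ and a rule producing [dʒ] before the GEN suffix would wrongly predict alternation here too.
The alternation reflects depalatalization: palato-alveolar /dʒ/ becomes [g] when no front vowel follows. /dʒ/ is underlying.
The one attested form of 'night', [pepudʒɛ], shows underlying /pepudʒ/. Applying the same rule when no front vowel follows gives [pepugɔ].

[pepugɔ]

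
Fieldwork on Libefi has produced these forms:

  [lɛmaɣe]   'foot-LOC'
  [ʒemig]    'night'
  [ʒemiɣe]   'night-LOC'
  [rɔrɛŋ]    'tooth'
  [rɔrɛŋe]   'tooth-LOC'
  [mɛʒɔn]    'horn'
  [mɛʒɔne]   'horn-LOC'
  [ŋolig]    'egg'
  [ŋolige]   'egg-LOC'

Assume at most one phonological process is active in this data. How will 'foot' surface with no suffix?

[lɛmag]

The stem for 'night' ends in [g] in [ʒemig] but [ɣ] in [ʒemiɣe].
The stem 'egg' ([ŋolig], [ŋolige]) shows [g] unchanged in both environments, so [g] cannot be basic with [ɣ] derived before the LOC suffix.
Therefore /ɣ/ is basic and [g] is derived by word-final hardening (voiced fricatives become stops word-finally).
The one attested form of 'foot', [lɛmaɣe], shows underlying /lɛmaɣ/. Applying the same rule word-finally gives [lɛmag].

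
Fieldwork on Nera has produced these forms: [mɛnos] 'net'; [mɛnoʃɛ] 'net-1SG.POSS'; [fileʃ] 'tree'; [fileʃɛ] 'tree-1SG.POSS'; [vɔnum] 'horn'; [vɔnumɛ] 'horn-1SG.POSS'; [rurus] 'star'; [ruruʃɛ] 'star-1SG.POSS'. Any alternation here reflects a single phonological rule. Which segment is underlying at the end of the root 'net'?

/s/

The root 'net' surfaces as [mɛnos] and [mɛnoʃɛ], with a stem-final [s] ~ [ʃ] alternation.
But 'tree' keeps [ʃ] in both environments ([fileʃ], [fileʃɛ]), so there is no rule changing /ʃ/ to [s] in isolation.
The alternation reflects palatalization before a front vowel: /s/ becomes palato-alveolar [ʃ] before a front vowel. /s/ is underlying.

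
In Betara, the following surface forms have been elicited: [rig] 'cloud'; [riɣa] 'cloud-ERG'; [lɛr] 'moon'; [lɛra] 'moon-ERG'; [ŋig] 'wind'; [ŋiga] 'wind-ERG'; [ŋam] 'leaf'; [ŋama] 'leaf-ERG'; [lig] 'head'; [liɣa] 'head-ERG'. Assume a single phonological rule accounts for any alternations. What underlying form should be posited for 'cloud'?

The stem for 'cloud' ends in [g] in [rig] but [ɣ] in [riɣa].
The stem 'wind' ([ŋig], [ŋiga]) shows [g] unchanged in both environments, so [g] cannot be basic with [ɣ] derived before the ERG suffix.
So /ɣ/ is underlying, and a rule of word-final hardening — voiced fricatives become stops word-finally — gives [g].

/riɣ/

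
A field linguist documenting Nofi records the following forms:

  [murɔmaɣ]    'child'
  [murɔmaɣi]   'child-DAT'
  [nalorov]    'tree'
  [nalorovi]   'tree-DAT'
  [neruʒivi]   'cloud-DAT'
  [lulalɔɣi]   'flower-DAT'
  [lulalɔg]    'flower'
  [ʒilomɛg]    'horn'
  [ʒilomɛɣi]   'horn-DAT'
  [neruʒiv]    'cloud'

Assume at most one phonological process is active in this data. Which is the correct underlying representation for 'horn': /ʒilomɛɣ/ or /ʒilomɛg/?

The stem for 'horn' ends in [ɣ] in [ʒilomɛɣi] but [g] in [ʒilomɛg].
But 'child' keeps [ɣ] in both environments ([murɔmaɣi], [murɔmaɣ]), so there is no rule changing /ɣ/ to [g] in isolation.
The underlying segment must be /g/; voiced stops become fricatives between vowels, yielding [ɣ] there.

/ʒilomɛg/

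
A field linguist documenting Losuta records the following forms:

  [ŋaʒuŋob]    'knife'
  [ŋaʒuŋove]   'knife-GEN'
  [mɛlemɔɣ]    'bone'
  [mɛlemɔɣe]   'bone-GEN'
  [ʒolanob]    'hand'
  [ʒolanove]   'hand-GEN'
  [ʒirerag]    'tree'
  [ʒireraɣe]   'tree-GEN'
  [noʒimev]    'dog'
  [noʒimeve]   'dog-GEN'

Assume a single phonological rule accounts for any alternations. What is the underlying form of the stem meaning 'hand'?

/ʒolanob/

In [ʒolanob] and [ʒolanove] the final segment of 'hand' alternates: [b] ~ [v].
Compare 'dog', with invariant [v] in [noʒimev] and [noʒimeve]: an analysis with underlying /v/ and a rule producing [b] in isolation would wrongly predict alternation here too.
Therefore /b/ is basic and [v] is derived by intervocalic spirantization (voiced stops become fricatives between vowels).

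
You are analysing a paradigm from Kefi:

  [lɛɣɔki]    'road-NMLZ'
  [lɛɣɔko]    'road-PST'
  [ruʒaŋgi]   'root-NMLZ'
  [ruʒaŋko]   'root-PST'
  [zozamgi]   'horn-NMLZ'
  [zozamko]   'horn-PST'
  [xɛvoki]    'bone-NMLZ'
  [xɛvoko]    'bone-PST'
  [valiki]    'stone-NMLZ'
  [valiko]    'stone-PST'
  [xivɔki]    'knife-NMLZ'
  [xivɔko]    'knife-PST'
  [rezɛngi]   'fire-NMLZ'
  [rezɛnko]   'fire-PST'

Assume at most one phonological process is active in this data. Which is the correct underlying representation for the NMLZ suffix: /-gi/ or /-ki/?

/-gi/

The NMLZ morpheme has two allomorphs, [-gi] and [-ki].
The PST suffix, which begins with [k], is invariant after every stem; so [k] is not altered by any rule here.
So the underlying form is /-gi/, and voiced stops become voiceless after a vowel.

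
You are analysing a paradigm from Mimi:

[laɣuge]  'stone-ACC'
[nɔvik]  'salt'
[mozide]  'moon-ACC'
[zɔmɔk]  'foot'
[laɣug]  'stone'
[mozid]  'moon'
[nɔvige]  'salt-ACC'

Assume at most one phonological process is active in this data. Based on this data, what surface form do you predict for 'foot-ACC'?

In [nɔvige] and [nɔvik] the final segment of 'salt' alternates: [g] ~ [k].
If /g/ were underlying and a rule turned it into [k] in isolation, 'stone' would also alternate; but it has [g] in both [laɣuge] and [laɣug].
Therefore /k/ is basic and [g] is derived by intervocalic voicing (voiceless stops become voiced between vowels).
From [zɔmɔk] the stem 'foot' is /zɔmɔk/; between vowels this yields [zɔmɔge].

[zɔmɔge]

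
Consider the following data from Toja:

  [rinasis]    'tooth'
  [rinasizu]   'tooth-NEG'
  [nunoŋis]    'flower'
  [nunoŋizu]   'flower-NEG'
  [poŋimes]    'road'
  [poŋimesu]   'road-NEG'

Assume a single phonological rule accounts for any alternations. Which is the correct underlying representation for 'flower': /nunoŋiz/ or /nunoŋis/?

/nunoŋiz/

The stem for 'flower' ends in [s] in [nunoŋis] but [z] in [nunoŋizu].
The stem 'road' ([poŋimes], [poŋimesu]) shows [s] unchanged in both environments, so [s] cannot be basic with [z] derived before the NEG suffix.
So /z/ is underlying, and a rule of word-final obstruent devoicing — voiced obstruents become voiceless word-finally — gives [s].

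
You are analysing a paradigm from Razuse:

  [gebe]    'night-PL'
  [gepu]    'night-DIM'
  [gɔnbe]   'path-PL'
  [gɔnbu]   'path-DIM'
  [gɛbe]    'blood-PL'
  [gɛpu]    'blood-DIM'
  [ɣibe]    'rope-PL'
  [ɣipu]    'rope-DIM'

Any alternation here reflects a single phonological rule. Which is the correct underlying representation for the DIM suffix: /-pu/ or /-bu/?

The DIM morpheme has two allomorphs, [-bu] and [-pu].
The PL suffix, which begins with [b], is invariant after every stem; so [b] is not altered by any rule here.
The DIM suffix is therefore /-pu/ underlyingly, with post-nasal voicing: voiceless stops become voiced after a nasal.

/-pu/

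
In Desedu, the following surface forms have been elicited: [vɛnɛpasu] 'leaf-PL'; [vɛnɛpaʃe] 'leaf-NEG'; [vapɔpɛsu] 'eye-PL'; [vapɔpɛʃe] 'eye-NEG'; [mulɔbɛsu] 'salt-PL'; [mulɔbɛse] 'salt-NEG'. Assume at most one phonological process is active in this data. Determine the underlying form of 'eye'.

/vapɔpɛʃ/

The stem for 'eye' ends in [s] in [vapɔpɛsu] but [ʃ] in [vapɔpɛʃe].
Compare 'salt', with invariant [s] in [mulɔbɛsu] and [mulɔbɛse]: an analysis with underlying /s/ and a rule producing [ʃ] before the NEG suffix would wrongly predict alternation here too.
So /ʃ/ is underlying, and a rule of depalatalization — palato-alveolar /ʃ/ becomes [s] when no front vowel follows — gives [s].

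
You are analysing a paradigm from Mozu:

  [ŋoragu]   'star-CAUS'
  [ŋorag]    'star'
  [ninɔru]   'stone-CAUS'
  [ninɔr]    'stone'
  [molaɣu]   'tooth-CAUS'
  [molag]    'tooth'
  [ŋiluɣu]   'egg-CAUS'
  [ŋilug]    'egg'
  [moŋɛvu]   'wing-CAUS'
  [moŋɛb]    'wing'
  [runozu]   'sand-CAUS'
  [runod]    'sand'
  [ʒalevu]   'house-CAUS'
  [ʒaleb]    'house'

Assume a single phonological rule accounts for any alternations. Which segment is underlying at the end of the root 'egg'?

The stem for 'egg' ends in [ɣ] in [ŋiluɣu] but [g] in [ŋilug].
Compare 'star', with invariant [g] in [ŋoragu] and [ŋorag]: an analysis with underlying /g/ and a rule producing [ɣ] before the CAUS suffix would wrongly predict alternation here too.
So /ɣ/ is underlying, and a rule of word-final hardening — voiced fricatives become stops word-finally — gives [g].

/ɣ/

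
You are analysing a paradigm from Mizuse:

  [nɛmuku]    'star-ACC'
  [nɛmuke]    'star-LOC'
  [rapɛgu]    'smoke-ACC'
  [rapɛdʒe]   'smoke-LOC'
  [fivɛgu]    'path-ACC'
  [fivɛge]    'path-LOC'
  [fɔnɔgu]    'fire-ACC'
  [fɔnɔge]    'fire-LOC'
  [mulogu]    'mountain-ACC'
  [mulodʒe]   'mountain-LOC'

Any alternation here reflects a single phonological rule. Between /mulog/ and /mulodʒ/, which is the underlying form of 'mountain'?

/mulodʒ/

In [mulogu] and [mulodʒe] the final segment of 'mountain' alternates: [g] ~ [dʒ].
If /g/ were underlying and a rule turned it into [dʒ] before the LOC suffix, 'path' would also alternate; but it has [g] in both [fivɛgu] and [fivɛge].
So /dʒ/ is underlying, and a rule of depalatalization — palato-alveolar /dʒ/ becomes [g] when no front vowel follows — gives [g].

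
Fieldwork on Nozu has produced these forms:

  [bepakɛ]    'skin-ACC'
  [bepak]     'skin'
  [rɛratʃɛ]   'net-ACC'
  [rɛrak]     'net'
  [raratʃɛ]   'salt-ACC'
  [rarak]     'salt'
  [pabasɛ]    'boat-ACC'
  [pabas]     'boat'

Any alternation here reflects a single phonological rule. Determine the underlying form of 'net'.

/rɛratʃ/

The root 'net' surfaces as [rɛratʃɛ] and [rɛrak], with a stem-final [tʃ] ~ [k] alternation.
But 'skin' keeps [k] in both environments ([bepakɛ], [bepak]), so there is no rule changing /k/ to [tʃ] before the ACC suffix.
The alternation reflects depalatalization: palato-alveolar /tʃ/ becomes [k] when no front vowel follows. /tʃ/ is underlying.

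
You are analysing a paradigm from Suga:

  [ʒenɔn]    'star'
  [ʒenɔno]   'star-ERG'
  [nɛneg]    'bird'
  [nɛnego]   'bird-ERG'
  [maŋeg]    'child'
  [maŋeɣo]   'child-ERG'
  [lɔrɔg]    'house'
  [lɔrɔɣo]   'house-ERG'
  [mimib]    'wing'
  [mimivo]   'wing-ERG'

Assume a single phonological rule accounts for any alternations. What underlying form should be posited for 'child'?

The stem for 'child' ends in [g] in [maŋeg] but [ɣ] in [maŋeɣo].
If /g/ were underlying and a rule turned it into [ɣ] before the ERG suffix, 'bird' would also alternate; but it has [g] in both [nɛneg] and [nɛnego].
The alternation reflects word-final hardening: voiced fricatives become stops word-finally. /ɣ/ is underlying.

/maŋeɣ/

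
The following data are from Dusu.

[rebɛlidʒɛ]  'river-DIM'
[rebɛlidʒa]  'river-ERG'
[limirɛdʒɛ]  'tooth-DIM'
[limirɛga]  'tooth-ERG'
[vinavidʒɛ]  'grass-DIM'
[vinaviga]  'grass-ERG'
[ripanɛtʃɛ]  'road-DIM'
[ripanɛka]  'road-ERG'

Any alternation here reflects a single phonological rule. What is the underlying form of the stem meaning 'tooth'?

/limirɛg/

'tooth' shows [dʒ] ~ [g] at the end of the stem ([limirɛdʒɛ] vs [limirɛga]).
If /dʒ/ were underlying and a rule turned it into [g] before the ERG suffix, 'river' would also alternate; but it has [dʒ] in both [rebɛlidʒɛ] and [rebɛlidʒa].
Therefore /g/ is basic and [dʒ] is derived by palatalization before a front vowel (/k/ and /g/ become palato-alveolar [tʃ] and [dʒ] before a front vowel).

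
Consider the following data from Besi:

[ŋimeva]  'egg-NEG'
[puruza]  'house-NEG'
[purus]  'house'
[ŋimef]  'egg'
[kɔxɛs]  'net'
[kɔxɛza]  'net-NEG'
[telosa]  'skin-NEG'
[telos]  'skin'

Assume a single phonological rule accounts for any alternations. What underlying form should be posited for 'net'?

/kɔxɛz/

'net' shows [z] ~ [s] at the end of the stem ([kɔxɛza] vs [kɔxɛs]).
But 'skin' keeps [s] in both environments ([telosa], [telos]), so there is no rule changing /s/ to [z] before the NEG suffix.
Therefore /z/ is basic and [s] is derived by word-final obstruent devoicing (voiced obstruents become voiceless word-finally).
Hence 'net' is /kɔxɛz/ underlyingly.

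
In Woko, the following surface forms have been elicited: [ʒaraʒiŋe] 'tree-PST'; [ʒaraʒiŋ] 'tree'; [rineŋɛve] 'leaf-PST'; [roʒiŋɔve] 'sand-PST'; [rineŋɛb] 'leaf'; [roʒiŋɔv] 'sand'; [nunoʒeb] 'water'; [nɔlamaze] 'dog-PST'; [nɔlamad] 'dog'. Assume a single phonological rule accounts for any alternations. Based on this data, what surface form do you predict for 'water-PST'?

'leaf' shows [b] ~ [v] at the end of the stem ([rineŋɛb] vs [rineŋɛve]).
If /v/ were underlying and a rule turned it into [b] in isolation, 'sand' would also alternate; but it has [v] in both [roʒiŋɔv] and [roʒiŋɔve].
The alternation reflects intervocalic spirantization: voiced stops become fricatives between vowels. /b/ is underlying.
From [nunoʒeb] the stem 'water' is /nunoʒeb/; between vowels this yields [nunoʒeve].

[nunoʒeve]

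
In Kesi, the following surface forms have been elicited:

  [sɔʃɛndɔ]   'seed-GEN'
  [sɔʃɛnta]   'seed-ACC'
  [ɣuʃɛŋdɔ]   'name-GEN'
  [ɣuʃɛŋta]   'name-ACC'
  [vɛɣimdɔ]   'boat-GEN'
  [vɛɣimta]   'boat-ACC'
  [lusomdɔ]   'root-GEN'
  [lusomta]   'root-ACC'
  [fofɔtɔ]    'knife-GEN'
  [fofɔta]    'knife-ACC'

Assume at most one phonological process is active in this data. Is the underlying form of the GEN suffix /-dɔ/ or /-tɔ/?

/-dɔ/

The GEN morpheme has two allomorphs, [-dɔ] and [-tɔ].
By contrast the ACC suffix keeps its initial [t] throughout — that segment must be underlying.
The GEN suffix is therefore /-dɔ/ underlyingly, with post-vocalic devoicing: voiced stops become voiceless after a vowel.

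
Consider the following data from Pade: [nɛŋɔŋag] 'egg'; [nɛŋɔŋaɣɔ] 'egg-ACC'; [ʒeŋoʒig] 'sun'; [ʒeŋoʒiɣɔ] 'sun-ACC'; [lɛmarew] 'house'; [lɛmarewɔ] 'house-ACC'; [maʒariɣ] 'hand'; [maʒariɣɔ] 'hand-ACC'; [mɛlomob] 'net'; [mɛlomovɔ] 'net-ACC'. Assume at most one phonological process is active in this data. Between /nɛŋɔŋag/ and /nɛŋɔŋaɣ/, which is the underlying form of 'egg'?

'egg' shows [g] ~ [ɣ] at the end of the stem ([nɛŋɔŋag] vs [nɛŋɔŋaɣɔ]).
The stem 'hand' ([maʒariɣ], [maʒariɣɔ]) shows [ɣ] unchanged in both environments, so [ɣ] cannot be basic with [g] derived in isolation.
So /g/ is underlying, and a rule of intervocalic spirantization — voiced stops become fricatives between vowels — gives [ɣ].

/nɛŋɔŋag/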